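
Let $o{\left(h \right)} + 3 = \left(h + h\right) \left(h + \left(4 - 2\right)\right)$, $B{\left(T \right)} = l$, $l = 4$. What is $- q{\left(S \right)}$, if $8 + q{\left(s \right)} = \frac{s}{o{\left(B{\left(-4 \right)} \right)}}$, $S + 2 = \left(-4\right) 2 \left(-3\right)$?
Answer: $\frac{338}{45} \approx 7.5111$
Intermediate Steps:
$B{\left(T \right)} = 4$
$o{\left(h \right)} = -3 + 2 h \left(2 + h\right)$ ($o{\left(h \right)} = -3 + \left(h + h\right) \left(h + \left(4 - 2\right)\right) = -3 + 2 h \left(h + \left(4 - 2\right)\right) = -3 + 2 h \left(h + 2\right) = -3 + 2 h \left(2 + h\right)$)
$S = 22$ ($S = -2 + \left(-4\right) 2 \left(-3\right) = -2 - -24 = -2 + 24 = 22$)
$q{\left(s \right)} = -8 + \frac{s}{45}$ ($q{\left(s \right)} = -8 + \frac{s}{-3 + 2 \cdot 4^{2} + 4 \cdot 4} = -8 + \frac{s}{-3 + 2 \cdot 16 + 16} = -8 + \frac{s}{-3 + 32 + 16} = -8 + \frac{s}{45}$)
$- q{\left(S \right)} = - (-8 + \frac{1}{45} \cdot 22) = - (-8 + \frac{22}{45}) = \left(-1\right) \left(- \frac{338}{45}\right) = \frac{338}{45}$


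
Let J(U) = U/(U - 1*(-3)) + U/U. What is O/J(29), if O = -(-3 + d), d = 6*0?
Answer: 96/61 ≈ 1.5738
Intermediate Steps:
d = 0
J(U) = 1 + U/(3 + U) (J(U) = U/(U + 3) + 1 = U/(3 + U) + 1 = 1 + U/(3 + U))
O = 3 (O = -(-3 + 0) = -1*(-3) = 3)
O/J(29) = 3/(((3 + 2*29)/(3 + 29))) = 3/(((3 + 58)/32)) = 3/(((1/32)*61)) = 3/(61/32) = 3*(32/61) = 96/61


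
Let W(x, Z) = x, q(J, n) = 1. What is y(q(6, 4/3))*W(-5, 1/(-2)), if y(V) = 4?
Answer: -20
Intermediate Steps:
y(q(6, 4/3))*W(-5, 1/(-2)) = 4*(-5) = -20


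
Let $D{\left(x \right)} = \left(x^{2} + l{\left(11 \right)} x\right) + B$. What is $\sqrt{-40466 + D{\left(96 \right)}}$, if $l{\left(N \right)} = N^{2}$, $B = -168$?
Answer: $i \sqrt{19802} \approx 140.72 i$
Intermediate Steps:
$D{\left(x \right)} = -168 + x^{2} + 121 x$ ($D{\left(x \right)} = \left(x^{2} + 11^{2} x\right) - 168 = \left(x^{2} + 121 x\right) - 168 = -168 + x^{2} + 121 x$)
$\sqrt{-40466 + D{\left(96 \right)}} = \sqrt{-40466 + \left(-168 + 96^{2} + 121 \cdot 96\right)} = \sqrt{-40466 + \left(-168 + 9216 + 11616\right)} = \sqrt{-40466 + 20664} = \sqrt{-19802} = i \sqrt{19802}$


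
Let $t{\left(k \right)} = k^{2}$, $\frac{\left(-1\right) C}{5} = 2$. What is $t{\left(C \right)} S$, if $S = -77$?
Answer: $-7700$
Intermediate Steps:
$C = -10$ ($C = \left(-5\right) 2 = -10$)
$t{\left(C \right)} S = \left(-10\right)^{2} \left(-77\right) = 100 \left(-77\right) = -7700$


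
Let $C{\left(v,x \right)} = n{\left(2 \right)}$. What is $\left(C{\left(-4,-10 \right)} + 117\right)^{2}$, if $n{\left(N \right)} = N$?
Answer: $14161$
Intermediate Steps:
$C{\left(v,x \right)} = 2$
$\left(C{\left(-4,-10 \right)} + 117\right)^{2} = \left(2 + 117\right)^{2} = 119^{2} = 14161$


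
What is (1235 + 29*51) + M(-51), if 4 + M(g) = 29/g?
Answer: 138181/51 ≈ 2709.4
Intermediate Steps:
M(g) = -4 + 29/g
(1235 + 29*51) + M(-51) = (1235 + 29*51) + (-4 + 29/(-51)) = (1235 + 1479) + (-4 + 29*(-1/51)) = 2714 + (-4 - 29/51) = 2714 - 233/51 = 138181/51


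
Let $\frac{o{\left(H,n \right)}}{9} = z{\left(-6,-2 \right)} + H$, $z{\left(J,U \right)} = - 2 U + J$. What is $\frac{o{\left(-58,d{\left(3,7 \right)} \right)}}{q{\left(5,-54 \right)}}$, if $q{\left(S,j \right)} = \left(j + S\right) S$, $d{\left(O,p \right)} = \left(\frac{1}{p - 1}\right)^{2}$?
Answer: $\frac{108}{49} \approx 2.2041$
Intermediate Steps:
$z{\left(J,U \right)} = J - 2 U$
$d{\left(O,p \right)} = \frac{1}{\left(-1 + p\right)^{2}}$ ($d{\left(O,p \right)} = \left(\frac{1}{-1 + p}\right)^{2} = \frac{1}{\left(-1 + p\right)^{2}}$)
$q{\left(S,j \right)} = S \left(S + j\right)$ ($q{\left(S,j \right)} = \left(S + j\right) S = S \left(S + j\right)$)
$o{\left(H,n \right)} = -18 + 9 H$ ($o{\left(H,n \right)} = 9 \left(\left(-6 - -4\right) + H\right) = 9 \left(\left(-6 + 4\right) + H\right) = 9 \left(-2 + H\right) = -18 + 9 H$)
$\frac{o{\left(-58,d{\left(3,7 \right)} \right)}}{q{\left(5,-54 \right)}} = \frac{-18 + 9 \left(-58\right)}{5 \left(5 - 54\right)} = \frac{-18 - 522}{5 \left(-49\right)} = - \frac{540}{-245} = \left(-540\right) \left(- \frac{1}{245}\right) = \frac{108}{49}$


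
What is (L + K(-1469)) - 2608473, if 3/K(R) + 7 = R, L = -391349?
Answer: -1475912425/492 ≈ -2.9998e+6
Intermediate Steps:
K(R) = 3/(-7 + R)
(L + K(-1469)) - 2608473 = (-391349 + 3/(-7 - 1469)) - 2608473 = (-391349 + 3/(-1476)) - 2608473 = (-391349 + 3*(-1/1476)) - 2608473 = (-391349 - 1/492) - 2608473 = -192543709/492 - 2608473 = -1475912425/492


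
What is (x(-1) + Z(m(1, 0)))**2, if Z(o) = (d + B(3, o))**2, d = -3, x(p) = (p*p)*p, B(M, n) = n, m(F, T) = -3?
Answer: 1225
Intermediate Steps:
x(p) = p**3 (x(p) = p**2*p = p**3)
Z(o) = (-3 + o)**2
(x(-1) + Z(m(1, 0)))**2 = ((-1)**3 + (-3 - 3)**2)**2 = (-1 + (-6)**2)**2 = (-1 + 36)**2 = 35**2 = 1225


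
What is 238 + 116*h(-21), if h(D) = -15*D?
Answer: 36778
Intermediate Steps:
238 + 116*h(-21) = 238 + 116*(-15*(-21)) = 238 + 116*315 = 238 + 36540 = 36778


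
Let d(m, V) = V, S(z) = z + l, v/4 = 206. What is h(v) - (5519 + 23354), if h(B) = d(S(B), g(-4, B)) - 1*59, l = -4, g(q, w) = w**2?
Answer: 650044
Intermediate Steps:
v = 824 (v = 4*206 = 824)
S(z) = -4 + z (S(z) = z - 4 = -4 + z)
h(B) = -59 + B**2 (h(B) = B**2 - 1*59 = B**2 - 59 = -59 + B**2)
h(v) - (5519 + 23354) = (-59 + 824**2) - (5519 + 23354) = (-59 + 678976) - 1*28873 = 678917 - 28873 = 650044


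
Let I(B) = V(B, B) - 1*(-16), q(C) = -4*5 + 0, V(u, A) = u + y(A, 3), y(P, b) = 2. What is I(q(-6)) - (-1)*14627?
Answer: 14625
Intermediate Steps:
V(u, A) = 2 + u (V(u, A) = u + 2 = 2 + u)
q(C) = -20 (q(C) = -20 + 0 = -20)
I(B) = 18 + B (I(B) = (2 + B) - 1*(-16) = (2 + B) + 16 = 18 + B)
I(q(-6)) - (-1)*14627 = (18 - 20) - (-1)*14627 = -2 - 1*(-14627) = -2 + 14627 = 14625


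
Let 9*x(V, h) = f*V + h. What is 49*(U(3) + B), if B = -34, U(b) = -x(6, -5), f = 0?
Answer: -14749/9 ≈ -1638.8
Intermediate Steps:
x(V, h) = h/9 (x(V, h) = (0*V + h)/9 = (0 + h)/9 = h/9)
U(b) = 5/9 (U(b) = -(-5)/9 = -1*(-5/9) = 5/9)
49*(U(3) + B) = 49*(5/9 - 34) = 49*(-301/9) = -14749/9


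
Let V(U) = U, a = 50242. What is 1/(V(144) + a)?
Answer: 1/50386 ≈ 1.9847e-5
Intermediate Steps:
1/(V(144) + a) = 1/(144 + 50242) = 1/50386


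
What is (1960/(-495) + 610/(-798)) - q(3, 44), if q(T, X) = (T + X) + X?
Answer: -1260398/13167 ≈ -95.724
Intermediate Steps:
q(T, X) = T + 2*X
(1960/(-495) + 610/(-798)) - q(3, 44) = (1960/(-495) + 610/(-798)) - (3 + 2*44) = (1960*(-1/495) + 610*(-1/798)) - (3 + 88) = (-392/99 - 305/399) - 1*91 = -62201/13167 - 91 = -1260398/13167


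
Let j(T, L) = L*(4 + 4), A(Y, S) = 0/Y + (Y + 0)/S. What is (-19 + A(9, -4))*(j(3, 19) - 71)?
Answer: -6885/4 ≈ -1721.3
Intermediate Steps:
A(Y, S) = Y/S (A(Y, S) = 0 + Y/S = Y/S)
j(T, L) = 8*L (j(T, L) = L*8 = 8*L)
(-19 + A(9, -4))*(j(3, 19) - 71) = (-19 + 9/(-4))*(8*19 - 71) = (-19 + 9*(-¼))*(152 - 71) = (-19 - 9/4)*81 = -85/4*81 = -6885/4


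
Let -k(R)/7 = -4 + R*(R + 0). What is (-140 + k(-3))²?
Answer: 30625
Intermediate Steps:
k(R) = 28 - 7*R² (k(R) = -7*(-4 + R*(R + 0)) = -7*(-4 + R*R) = -7*(-4 + R²) = 28 - 7*R²)
(-140 + k(-3))² = (-140 + (28 - 7*(-3)²))² = (-140 + (28 - 7*9))² = (-140 + (28 - 63))² = (-140 - 35)² = (-175)² = 30625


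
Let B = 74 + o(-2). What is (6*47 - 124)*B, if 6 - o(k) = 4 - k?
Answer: 11692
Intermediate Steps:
o(k) = 2 + k (o(k) = 6 - (4 - k) = 6 + (-4 + k) = 2 + k)
B = 74 (B = 74 + (2 - 2) = 74 + 0 = 74)
(6*47 - 124)*B = (6*47 - 124)*74 = (282 - 124)*74 = 158*74 = 11692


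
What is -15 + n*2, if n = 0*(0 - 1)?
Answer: -15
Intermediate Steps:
n = 0 (n = 0*(-1) = 0)
-15 + n*2 = -15 + 0*2 = -15 + 0 = -15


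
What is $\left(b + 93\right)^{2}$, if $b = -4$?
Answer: $7921$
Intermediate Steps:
$\left(b + 93\right)^{2} = \left(-4 + 93\right)^{2} = 89^{2} = 7921$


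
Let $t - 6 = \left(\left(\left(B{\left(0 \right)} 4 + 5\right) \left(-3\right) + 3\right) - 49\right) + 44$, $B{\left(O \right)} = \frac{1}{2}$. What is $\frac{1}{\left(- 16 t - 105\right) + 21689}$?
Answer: $\frac{1}{21856} \approx 4.5754 \cdot 10^{-5}$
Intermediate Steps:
$B{\left(O \right)} = \frac{1}{2}$
$t = -17$ ($t = 6 + \left(\left(\left(\left(\frac{1}{2} \cdot 4 + 5\right) \left(-3\right) + 3\right) - 49\right) + 44\right) = 6 + \left(\left(\left(\left(2 + 5\right) \left(-3\right) + 3\right) - 49\right) + 44\right) = 6 + \left(\left(\left(7 \left(-3\right) + 3\right) - 49\right) + 44\right) = 6 + \left(\left(\left(-21 + 3\right) - 49\right) + 44\right) = 6 + \left(\left(-18 - 49\right) + 44\right) = 6 + \left(-67 + 44\right) = 6 - 23 = -17$)
$\frac{1}{\left(- 16 t - 105\right) + 21689} = \frac{1}{\left(\left(-16\right) \left(-17\right) - 105\right) + 21689} = \frac{1}{\left(272 - 105\right) + 21689} = \frac{1}{167 + 21689} = \frac{1}{21856}$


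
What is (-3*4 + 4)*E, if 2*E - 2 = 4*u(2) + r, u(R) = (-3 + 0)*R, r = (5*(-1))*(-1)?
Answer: 68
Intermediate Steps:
r = 5 (r = -5*(-1) = 5)
u(R) = -3*R
E = -17/2 (E = 1 + (4*(-3*2) + 5)/2 = 1 + (4*(-6) + 5)/2 = 1 + (-24 + 5)/2 = 1 + (½)*(-19) = 1 - 19/2 = -17/2 ≈ -8.5000)
(-3*4 + 4)*E = (-3*4 + 4)*(-17/2) = (-12 + 4)*(-17/2) = -8*(-17/2) = 68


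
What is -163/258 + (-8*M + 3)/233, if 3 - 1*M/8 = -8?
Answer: -218837/60114 ≈ -3.6404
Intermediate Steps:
M = 88 (M = 24 - 8*(-8) = 24 + 64 = 88)
-163/258 + (-8*M + 3)/233 = -163/258 + (-8*88 + 3)/233 = -163*1/258 + (-704 + 3)*(1/233) = -163/258 - 701*1/233 = -163/258 - 701/233 = -218837/60114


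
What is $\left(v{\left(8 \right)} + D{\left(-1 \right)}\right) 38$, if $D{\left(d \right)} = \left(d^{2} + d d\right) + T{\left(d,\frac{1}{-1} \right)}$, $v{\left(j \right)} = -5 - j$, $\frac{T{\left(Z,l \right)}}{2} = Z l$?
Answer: $-342$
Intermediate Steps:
$T{\left(Z,l \right)} = 2 Z l$
$D{\left(d \right)} = - 2 d + 2 d^{2}$ ($D{\left(d \right)} = \left(d^{2} + d d\right) + \frac{2 d}{-1} = \left(d^{2} + d^{2}\right) + 2 d \left(-1\right) = 2 d^{2} - 2 d = - 2 d + 2 d^{2}$)
$\left(v{\left(8 \right)} + D{\left(-1 \right)}\right) 38 = \left(\left(-5 - 8\right) + 2 \left(-1\right) \left(-1 - 1\right)\right) 38 = \left(\left(-5 - 8\right) + 2 \left(-1\right) \left(-2\right)\right) 38 = \left(-13 + 4\right) 38 = \left(-9\right) 38 = -342$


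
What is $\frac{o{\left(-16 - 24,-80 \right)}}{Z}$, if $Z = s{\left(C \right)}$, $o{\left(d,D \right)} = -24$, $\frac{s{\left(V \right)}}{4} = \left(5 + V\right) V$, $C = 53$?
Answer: $- \frac{3}{1537} \approx -0.0019519$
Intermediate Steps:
$s{\left(V \right)} = 4 V \left(5 + V\right)$ ($s{\left(V \right)} = 4 \left(5 + V\right) V = 4 V \left(5 + V\right)$)
$Z = 12296$ ($Z = 4 \cdot 53 \left(5 + 53\right) = 4 \cdot 53 \cdot 58 = 12296$)
$\frac{o{\left(-16 - 24,-80 \right)}}{Z} = - \frac{24}{12296} = \left(-24\right) \frac{1}{12296} = - \frac{3}{1537}$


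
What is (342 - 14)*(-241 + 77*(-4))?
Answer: -180072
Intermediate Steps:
(342 - 14)*(-241 + 77*(-4)) = 328*(-241 - 308) = 328*(-549) = -180072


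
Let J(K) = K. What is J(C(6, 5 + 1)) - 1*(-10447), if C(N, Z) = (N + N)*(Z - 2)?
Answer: 10495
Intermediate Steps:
C(N, Z) = 2*N*(-2 + Z) (C(N, Z) = (2*N)*(-2 + Z) = 2*N*(-2 + Z))
J(C(6, 5 + 1)) - 1*(-10447) = 2*6*(-2 + (5 + 1)) - 1*(-10447) = 2*6*(-2 + 6) + 10447 = 2*6*4 + 10447 = 48 + 10447 = 10495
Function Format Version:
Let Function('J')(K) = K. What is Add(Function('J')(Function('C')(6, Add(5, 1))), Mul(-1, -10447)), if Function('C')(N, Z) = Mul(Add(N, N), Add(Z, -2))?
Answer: 10495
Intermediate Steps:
Function('C')(N, Z) = Mul(2, N, Add(-2, Z)) (Function('C')(N, Z) = Mul(Mul(2, N), Add(-2, Z)) = Mul(2, N, Add(-2, Z)))
Add(Function('J')(Function('C')(6, Add(5, 1))), Mul(-1, -10447)) = Add(Mul(2, 6, Add(-2, Add(5, 1))), Mul(-1, -10447)) = Add(Mul(2, 6, Add(-2, 6)), 10447) = Add(Mul(2, 6, 4), 10447) = Add(48, 10447) = 10495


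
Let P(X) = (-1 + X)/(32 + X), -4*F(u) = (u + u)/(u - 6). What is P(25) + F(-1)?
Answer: 93/266 ≈ 0.34962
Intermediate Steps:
F(u) = -u/(2*(-6 + u)) (F(u) = -(u + u)/(4*(u - 6)) = -2*u/(4*(-6 + u)) = -u/(2*(-6 + u)))
P(X) = (-1 + X)/(32 + X)
P(25) + F(-1) = (-1 + 25)/(32 + 25) - 1*(-1)/(-12 + 2*(-1)) = 24/57 - 1*(-1)/(-12 - 2) = (1/57)*24 - 1*(-1)/(-14) = 8/19 - 1*(-1)*(-1/14) = 8/19 - 1/14 = 93/266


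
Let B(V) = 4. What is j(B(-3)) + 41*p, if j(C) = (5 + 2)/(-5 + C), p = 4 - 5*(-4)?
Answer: 977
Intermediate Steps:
p = 24 (p = 4 + 20 = 24)
j(C) = 7/(-5 + C)
j(B(-3)) + 41*p = 7/(-5 + 4) + 41*24 = 7/(-1) + 984 = 7*(-1) + 984 = -7 + 984 = 977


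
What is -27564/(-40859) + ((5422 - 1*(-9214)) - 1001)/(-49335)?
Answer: 4116705/10337327 ≈ 0.39824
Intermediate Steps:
-27564/(-40859) + ((5422 - 1*(-9214)) - 1001)/(-49335) = -27564*(-1/40859) + ((5422 + 9214) - 1001)*(-1/49335) = 27564/40859 + (14636 - 1001)*(-1/49335) = 27564/40859 + 13635*(-1/49335) = 27564/40859 - 909/3289 = 4116705/10337327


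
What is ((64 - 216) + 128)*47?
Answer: -1128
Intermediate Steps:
((64 - 216) + 128)*47 = (-152 + 128)*47 = -24*47 = -1128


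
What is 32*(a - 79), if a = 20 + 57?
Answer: -64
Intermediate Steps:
a = 77
32*(a - 79) = 32*(77 - 79) = 32*(-2) = -64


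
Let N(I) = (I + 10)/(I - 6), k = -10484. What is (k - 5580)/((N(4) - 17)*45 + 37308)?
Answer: -4016/9057 ≈ -0.44341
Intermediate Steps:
N(I) = (10 + I)/(-6 + I)
(k - 5580)/((N(4) - 17)*45 + 37308) = (-10484 - 5580)/(((10 + 4)/(-6 + 4) - 17)*45 + 37308) = -16064/((14/(-2) - 17)*45 + 37308) = -16064/((-½*14 - 17)*45 + 37308) = -16064/((-7 - 17)*45 + 37308) = -16064/(-24*45 + 37308) = -16064/(-1080 + 37308) = -16064/36228 = -16064*1/36228 = -4016/9057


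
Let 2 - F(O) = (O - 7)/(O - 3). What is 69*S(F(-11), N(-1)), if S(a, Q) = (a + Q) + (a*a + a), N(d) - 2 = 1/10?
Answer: 136551/490 ≈ 278.68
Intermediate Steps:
N(d) = 21/10 (N(d) = 2 + 1/10 = 21/10)
F(O) = 2 - (-7 + O)/(-3 + O) (F(O) = 2 - (O - 7)/(O - 3) = 2 - (-7 + O)/(-3 + O))
S(a, Q) = Q + a**2 + 2*a (S(a, Q) = (Q + a) + (a**2 + a) = (Q + a) + (a + a**2) = Q + a**2 + 2*a)
69*S(F(-11), N(-1)) = 69*(21/10 + ((1 - 11)/(-3 - 11))**2 + 2*((1 - 11)/(-3 - 11))) = 69*(21/10 + (-10/(-14))**2 + 2*(-10/(-14))) = 69*(21/10 + (-1/14*(-10))**2 + 2*(-1/14*(-10))) = 69*(21/10 + (5/7)**2 + 2*(5/7)) = 69*(21/10 + 25/49 + 10/7) = 69*(1979/490) = 136551/490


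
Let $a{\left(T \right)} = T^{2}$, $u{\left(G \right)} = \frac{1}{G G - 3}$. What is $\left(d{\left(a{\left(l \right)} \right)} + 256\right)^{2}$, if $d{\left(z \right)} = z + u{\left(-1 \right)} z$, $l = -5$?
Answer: $\frac{288369}{4} \approx 72092.0$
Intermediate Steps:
$u{\left(G \right)} = \frac{1}{-3 + G^{2}}$ ($u{\left(G \right)} = \frac{1}{G^{2} - 3} = \frac{1}{-3 + G^{2}}$)
$d{\left(z \right)} = \frac{z}{2}$ ($d{\left(z \right)} = z + \frac{z}{-3 + \left(-1\right)^{2}} = z + \frac{z}{-3 + 1} = z + \frac{z}{-2} = z - \frac{z}{2} = \frac{z}{2}$)
$\left(d{\left(a{\left(l \right)} \right)} + 256\right)^{2} = \left(\frac{\left(-5\right)^{2}}{2} + 256\right)^{2} = \left(\frac{1}{2} \cdot 25 + 256\right)^{2} = \left(\frac{25}{2} + 256\right)^{2} = \left(\frac{537}{2}\right)^{2} = \frac{288369}{4}$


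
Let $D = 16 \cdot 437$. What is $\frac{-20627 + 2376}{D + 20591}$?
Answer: $- \frac{18251}{27583} \approx -0.66168$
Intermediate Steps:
$D = 6992$
$\frac{-20627 + 2376}{D + 20591} = \frac{-20627 + 2376}{6992 + 20591} = - \frac{18251}{27583}$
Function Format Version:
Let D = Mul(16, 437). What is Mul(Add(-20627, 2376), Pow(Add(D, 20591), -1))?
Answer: Rational(-18251, 27583) ≈ -0.66168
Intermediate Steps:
D = 6992
Mul(Add(-20627, 2376), Pow(Add(D, 20591), -1)) = Mul(Add(-20627, 2376), Pow(Add(6992, 20591), -1)) = Mul(-18251, Pow(27583, -1)) = Mul(-18251, Rational(1, 27583)) = Rational(-18251, 27583)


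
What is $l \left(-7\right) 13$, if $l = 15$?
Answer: $-1365$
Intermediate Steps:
$l \left(-7\right) 13 = 15 \left(-7\right) 13 = \left(-105\right) 13 = -1365$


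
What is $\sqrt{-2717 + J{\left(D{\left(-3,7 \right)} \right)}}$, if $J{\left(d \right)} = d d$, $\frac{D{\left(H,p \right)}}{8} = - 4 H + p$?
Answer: $\sqrt{20387} \approx 142.78$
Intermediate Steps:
$D{\left(H,p \right)} = - 32 H + 8 p$ ($D{\left(H,p \right)} = 8 \left(- 4 H + p\right) = 8 \left(p - 4 H\right) = - 32 H + 8 p$)
$J{\left(d \right)} = d^{2}$
$\sqrt{-2717 + J{\left(D{\left(-3,7 \right)} \right)}} = \sqrt{-2717 + \left(\left(-32\right) \left(-3\right) + 8 \cdot 7\right)^{2}} = \sqrt{-2717 + \left(96 + 56\right)^{2}} = \sqrt{-2717 + 152^{2}} = \sqrt{-2717 + 23104} = \sqrt{20387}$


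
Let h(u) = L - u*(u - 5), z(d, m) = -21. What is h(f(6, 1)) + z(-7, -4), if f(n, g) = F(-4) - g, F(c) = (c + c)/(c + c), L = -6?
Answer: -27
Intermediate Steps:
F(c) = 1 (F(c) = (2*c)/((2*c)) = (2*c)*(1/(2*c)) = 1)
f(n, g) = 1 - g
h(u) = -6 - u*(-5 + u) (h(u) = -6 - u*(u - 5) = -6 - u*(-5 + u))
h(f(6, 1)) + z(-7, -4) = (-6 - (1 - 1*1)**2 + 5*(1 - 1*1)) - 21 = (-6 - (1 - 1)**2 + 5*(1 - 1)) - 21 = (-6 - 1*0**2 + 5*0) - 21 = (-6 - 1*0 + 0) - 21 = (-6 + 0 + 0) - 21 = -6 - 21 = -27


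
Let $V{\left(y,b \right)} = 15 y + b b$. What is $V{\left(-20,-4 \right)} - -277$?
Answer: $-7$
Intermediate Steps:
$V{\left(y,b \right)} = b^{2} + 15 y$ ($V{\left(y,b \right)} = 15 y + b^{2} = b^{2} + 15 y$)
$V{\left(-20,-4 \right)} - -277 = \left(\left(-4\right)^{2} + 15 \left(-20\right)\right) - -277 = \left(16 - 300\right) + 277 = -284 + 277 = -7$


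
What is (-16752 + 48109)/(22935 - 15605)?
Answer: 31357/7330 ≈ 4.2779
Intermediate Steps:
(-16752 + 48109)/(22935 - 15605) = 31357/7330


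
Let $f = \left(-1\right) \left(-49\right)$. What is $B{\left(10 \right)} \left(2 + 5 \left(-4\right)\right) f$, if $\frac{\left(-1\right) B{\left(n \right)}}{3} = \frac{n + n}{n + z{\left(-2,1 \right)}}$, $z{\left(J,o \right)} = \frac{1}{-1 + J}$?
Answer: $\frac{158760}{29} \approx 5474.5$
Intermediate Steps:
$f = 49$
$B{\left(n \right)} = - \frac{6 n}{- \frac{1}{3} + n}$ ($B{\left(n \right)} = - 3 \frac{n + n}{n + \frac{1}{-1 - 2}} = - 3 \frac{2 n}{n + \frac{1}{-3}} = - 3 \frac{2 n}{n - \frac{1}{3}} = - 3 \frac{2 n}{- \frac{1}{3} + n} = - \frac{6 n}{- \frac{1}{3} + n}$)
$B{\left(10 \right)} \left(2 + 5 \left(-4\right)\right) f = \left(-18\right) 10 \frac{1}{-1 + 3 \cdot 10} \left(2 + 5 \left(-4\right)\right) 49 = \left(-18\right) 10 \frac{1}{-1 + 30} \left(2 - 20\right) 49 = \left(-18\right) 10 \cdot \frac{1}{29} \left(-18\right) 49 = \left(- \frac{180}{29}\right) \left(-18\right) 49 = \frac{3240}{29} \cdot 49 = \frac{158760}{29}$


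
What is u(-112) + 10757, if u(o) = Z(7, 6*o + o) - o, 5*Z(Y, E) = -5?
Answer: 10868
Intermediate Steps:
Z(Y, E) = -1 (Z(Y, E) = (⅕)*(-5) = -1)
u(o) = -1 - o
u(-112) + 10757 = (-1 - 1*(-112)) + 10757 = (-1 + 112) + 10757 = 111 + 10757 = 10868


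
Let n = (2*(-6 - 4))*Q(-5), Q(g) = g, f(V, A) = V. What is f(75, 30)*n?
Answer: 7500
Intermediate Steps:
n = 100 (n = (2*(-6 - 4))*(-5) = (2*(-10))*(-5) = -20*(-5) = 100)
f(75, 30)*n = 75*100 = 7500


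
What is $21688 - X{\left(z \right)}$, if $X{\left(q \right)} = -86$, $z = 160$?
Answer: $21774$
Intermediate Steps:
$21688 - X{\left(z \right)} = 21688 - -86 = 21688 + 86 = 21774$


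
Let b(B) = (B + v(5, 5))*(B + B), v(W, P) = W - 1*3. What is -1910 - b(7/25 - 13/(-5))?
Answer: -1211318/625 ≈ -1938.1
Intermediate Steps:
v(W, P) = -3 + W (v(W, P) = W - 3 = -3 + W)
b(B) = 2*B*(2 + B) (b(B) = (B + (-3 + 5))*(B + B) = (B + 2)*(2*B) = (2 + B)*(2*B) = 2*B*(2 + B))
-1910 - b(7/25 - 13/(-5)) = -1910 - 2*(7/25 - 13/(-5))*(2 + (7/25 - 13/(-5))) = -1910 - 2*(7*(1/25) - 13*(-⅕))*(2 + (7*(1/25) - 13*(-⅕))) = -1910 - 2*(7/25 + 13/5)*(2 + (7/25 + 13/5)) = -1910 - 2*72*(2 + 72/25)/25 = -1910 - 2*72*122/(25*25) = -1910 - 1*17568/625 = -1910 - 17568/625 = -1211318/625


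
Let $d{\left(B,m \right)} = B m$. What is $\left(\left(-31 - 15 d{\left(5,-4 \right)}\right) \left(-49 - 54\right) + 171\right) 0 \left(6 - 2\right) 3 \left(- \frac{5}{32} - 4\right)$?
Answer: $0$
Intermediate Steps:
$\left(\left(-31 - 15 d{\left(5,-4 \right)}\right) \left(-49 - 54\right) + 171\right) 0 \left(6 - 2\right) 3 \left(- \frac{5}{32} - 4\right) = \left(\left(-31 - 15 \cdot 5 \left(-4\right)\right) \left(-49 - 54\right) + 171\right) 0 \left(6 - 2\right) 3 \left(- \frac{5}{32} - 4\right) = \left(\left(-31 - -300\right) \left(-103\right) + 171\right) 0 \cdot 4 \cdot 3 \left(\left(-5\right) \frac{1}{32} - 4\right) = \left(\left(-31 + 300\right) \left(-103\right) + 171\right) 0 \cdot 3 \left(- \frac{5}{32} - 4\right) = \left(269 \left(-103\right) + 171\right) 0 \left(- \frac{133}{32}\right) = \left(-27707 + 171\right) 0 = \left(-27536\right) 0 = 0$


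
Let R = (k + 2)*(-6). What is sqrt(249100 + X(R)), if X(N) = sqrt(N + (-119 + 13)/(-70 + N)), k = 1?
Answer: sqrt(120564400 + 22*I*sqrt(8129))/22 ≈ 499.1 + 0.0041056*I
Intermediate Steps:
R = -18 (R = (1 + 2)*(-6) = 3*(-6) = -18)
X(N) = sqrt(N - 106/(-70 + N))
sqrt(249100 + X(R)) = sqrt(249100 + sqrt((-106 - 18*(-70 - 18))/(-70 - 18))) = sqrt(249100 + sqrt((-106 - 18*(-88))/(-88))) = sqrt(249100 + sqrt(-(-106 + 1584)/88)) = sqrt(249100 + sqrt(-1/88*1478)) = sqrt(249100 + sqrt(-739/44)) = sqrt(249100 + I*sqrt(8129)/22)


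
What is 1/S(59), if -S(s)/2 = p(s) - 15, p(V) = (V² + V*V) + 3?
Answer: -1/13900 ≈ -7.1942e-5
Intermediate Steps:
p(V) = 3 + 2*V² (p(V) = (V² + V²) + 3 = 2*V² + 3 = 3 + 2*V²)
S(s) = 24 - 4*s² (S(s) = -2*((3 + 2*s²) - 15) = -2*(-12 + 2*s²) = 24 - 4*s²)
1/S(59) = 1/(24 - 4*59²) = 1/(24 - 4*3481) = 1/(24 - 13924) = 1/(-13900) = -1/13900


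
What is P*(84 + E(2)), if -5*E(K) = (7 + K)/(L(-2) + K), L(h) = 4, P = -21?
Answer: -17577/10 ≈ -1757.7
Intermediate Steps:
E(K) = -(7 + K)/(5*(4 + K))
P*(84 + E(2)) = -21*(84 + (-7 - 1*2)/(5*(4 + 2))) = -21*(84 + (⅕)*(-7 - 2)/6) = -21*(84 + (⅕)*(⅙)*(-9)) = -21*(84 - 3/10) = -21*837/10 = -17577/10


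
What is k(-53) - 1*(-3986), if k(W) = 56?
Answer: 4042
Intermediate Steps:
k(-53) - 1*(-3986) = 56 - 1*(-3986) = 56 + 3986 = 4042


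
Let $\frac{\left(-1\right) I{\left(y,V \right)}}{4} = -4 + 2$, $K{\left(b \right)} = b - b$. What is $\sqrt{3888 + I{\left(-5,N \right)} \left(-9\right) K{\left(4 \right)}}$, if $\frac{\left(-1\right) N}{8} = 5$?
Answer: $36 \sqrt{3} \approx 62.354$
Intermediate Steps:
$N = -40$ ($N = \left(-8\right) 5 = -40$)
$K{\left(b \right)} = 0$
$I{\left(y,V \right)} = 8$ ($I{\left(y,V \right)} = - 4 \left(-4 + 2\right) = \left(-4\right) \left(-2\right) = 8$)
$\sqrt{3888 + I{\left(-5,N \right)} \left(-9\right) K{\left(4 \right)}} = \sqrt{3888 + 8 \left(-9\right) 0} = \sqrt{3888 - 0} = \sqrt{3888 + 0} = \sqrt{3888} = 36 \sqrt{3}$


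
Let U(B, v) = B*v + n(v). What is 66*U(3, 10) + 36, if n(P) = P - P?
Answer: 2016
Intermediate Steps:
n(P) = 0
U(B, v) = B*v (U(B, v) = B*v + 0 = B*v)
66*U(3, 10) + 36 = 66*(3*10) + 36 = 66*30 + 36 = 1980 + 36 = 2016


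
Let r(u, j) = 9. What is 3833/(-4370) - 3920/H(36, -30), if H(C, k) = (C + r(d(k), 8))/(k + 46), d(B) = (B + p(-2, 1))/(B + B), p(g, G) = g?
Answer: -54851777/39330 ≈ -1394.7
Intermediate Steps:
d(B) = (-2 + B)/(2*B) (d(B) = (B - 2)/(B + B) = (-2 + B)/((2*B)) = (-2 + B)*(1/(2*B)) = (-2 + B)/(2*B))
H(C, k) = (9 + C)/(46 + k) (H(C, k) = (C + 9)/(k + 46) = (9 + C)/(46 + k))
3833/(-4370) - 3920/H(36, -30) = 3833/(-4370) - 3920*(46 - 30)/(9 + 36) = 3833*(-1/4370) - 3920/(45/16) = -3833/4370 - 3920/((1/16)*45) = -3833/4370 - 3920/45/16 = -3833/4370 - 3920*16/45 = -3833/4370 - 12544/9 = -54851777/39330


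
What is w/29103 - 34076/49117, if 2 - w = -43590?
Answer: 1149394436/1429452051 ≈ 0.80408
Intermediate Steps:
w = 43592 (w = 2 - 1*(-43590) = 2 + 43590 = 43592)
w/29103 - 34076/49117 = 43592/29103 - 34076/49117 = 1149394436/1429452051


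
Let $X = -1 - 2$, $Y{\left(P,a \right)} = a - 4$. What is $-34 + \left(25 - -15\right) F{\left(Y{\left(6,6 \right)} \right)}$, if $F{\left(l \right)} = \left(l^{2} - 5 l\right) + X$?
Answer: $-394$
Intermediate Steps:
$Y{\left(P,a \right)} = -4 + a$
$X = -3$
$F{\left(l \right)} = -3 + l^{2} - 5 l$ ($F{\left(l \right)} = \left(l^{2} - 5 l\right) - 3 = -3 + l^{2} - 5 l$)
$-34 + \left(25 - -15\right) F{\left(Y{\left(6,6 \right)} \right)} = -34 + \left(25 - -15\right) \left(-3 + \left(-4 + 6\right)^{2} - 5 \left(-4 + 6\right)\right) = -34 + \left(25 + 15\right) \left(-3 + 2^{2} - 10\right) = -34 + 40 \left(-3 + 4 - 10\right) = -34 + 40 \left(-9\right) = -34 - 360 = -394$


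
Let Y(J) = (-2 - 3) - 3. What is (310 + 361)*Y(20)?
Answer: -5368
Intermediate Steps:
Y(J) = -8 (Y(J) = -5 - 3 = -8)
(310 + 361)*Y(20) = (310 + 361)*(-8) = 671*(-8) = -5368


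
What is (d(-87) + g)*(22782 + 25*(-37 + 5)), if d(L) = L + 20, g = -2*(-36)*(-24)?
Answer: -39457690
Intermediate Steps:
g = -1728 (g = 72*(-24) = -1728)
d(L) = 20 + L
(d(-87) + g)*(22782 + 25*(-37 + 5)) = ((20 - 87) - 1728)*(22782 + 25*(-37 + 5)) = (-67 - 1728)*(22782 + 25*(-32)) = -1795*(22782 - 800) = -1795*21982 = -39457690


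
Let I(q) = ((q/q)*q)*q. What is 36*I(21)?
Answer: 15876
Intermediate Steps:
I(q) = q**2 (I(q) = (1*q)*q = q*q = q**2)
36*I(21) = 36*21**2 = 36*441 = 15876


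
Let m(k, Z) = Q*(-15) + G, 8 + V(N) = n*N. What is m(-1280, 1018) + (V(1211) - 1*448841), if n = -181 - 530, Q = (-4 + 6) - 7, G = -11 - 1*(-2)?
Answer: -1309804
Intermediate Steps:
G = -9 (G = -11 + 2 = -9)
Q = -5 (Q = 2 - 7 = -5)
n = -711
V(N) = -8 - 711*N
m(k, Z) = 66 (m(k, Z) = -5*(-15) - 9 = 75 - 9 = 66)
m(-1280, 1018) + (V(1211) - 1*448841) = 66 + ((-8 - 711*1211) - 1*448841) = 66 + ((-8 - 861021) - 448841) = 66 + (-861029 - 448841) = 66 - 1309870 = -1309804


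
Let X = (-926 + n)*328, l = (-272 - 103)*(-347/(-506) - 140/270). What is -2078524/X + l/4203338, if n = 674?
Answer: 13157104960877/523214700888 ≈ 25.147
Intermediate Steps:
l = -285625/4554 (l = -375*(-347*(-1/506) - 140*1/270) = -375*(347/506 - 14/27) = -375*2285/13662 = -285625/4554 ≈ -62.720)
X = -82656 (X = (-926 + 674)*328 = -252*328 = -82656)
-2078524/X + l/4203338 = -2078524/(-82656) - 285625/4554/4203338 = -2078524*(-1/82656) - 285625/4554*1/4203338 = 74233/2952 - 285625/19142001252 = 13157104960877/523214700888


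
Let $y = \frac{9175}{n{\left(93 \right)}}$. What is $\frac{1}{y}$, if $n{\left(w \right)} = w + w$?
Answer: $\frac{186}{9175} \approx 0.020272$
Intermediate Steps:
$n{\left(w \right)} = 2 w$
$y = \frac{9175}{186}$ ($y = \frac{9175}{2 \cdot 93} = \frac{9175}{186} \approx 49.328$)
$\frac{1}{y} = \frac{1}{\frac{9175}{186}} = \frac{186}{9175}$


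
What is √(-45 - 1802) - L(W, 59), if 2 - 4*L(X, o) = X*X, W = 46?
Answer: 1057/2 + I*√1847 ≈ 528.5 + 42.977*I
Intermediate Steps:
L(X, o) = ½ - X²/4 (L(X, o) = ½ - X*X/4 = ½ - X²/4)
√(-45 - 1802) - L(W, 59) = √(-45 - 1802) - (½ - ¼*46²) = √(-1847) - (½ - ¼*2116) = I*√1847 - (½ - 529) = I*√1847 - 1*(-1057/2) = I*√1847 + 1057/2 = 1057/2 + I*√1847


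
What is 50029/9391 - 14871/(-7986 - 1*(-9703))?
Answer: -53753768/16124347 ≈ -3.3337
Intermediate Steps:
50029/9391 - 14871/(-7986 - 1*(-9703)) = 50029*(1/9391) - 14871/(-7986 + 9703) = 50029/9391 - 14871/1717 = -53753768/16124347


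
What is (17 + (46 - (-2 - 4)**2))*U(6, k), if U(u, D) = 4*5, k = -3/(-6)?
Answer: 540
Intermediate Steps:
k = 1/2 (k = -3*(-1/6) = 1/2 ≈ 0.50000)
U(u, D) = 20
(17 + (46 - (-2 - 4)**2))*U(6, k) = (17 + (46 - (-2 - 4)**2))*20 = (17 + (46 - 1*(-6)**2))*20 = (17 + (46 - 1*36))*20 = (17 + (46 - 36))*20 = (17 + 10)*20 = 27*20 = 540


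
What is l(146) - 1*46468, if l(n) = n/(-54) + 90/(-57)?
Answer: -23840281/513 ≈ -46472.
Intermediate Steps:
l(n) = -30/19 - n/54 (l(n) = n*(-1/54) + 90*(-1/57) = -n/54 - 30/19 = -30/19 - n/54)
l(146) - 1*46468 = (-30/19 - 1/54*146) - 1*46468 = (-30/19 - 73/27) - 46468 = -2197/513 - 46468 = -23840281/513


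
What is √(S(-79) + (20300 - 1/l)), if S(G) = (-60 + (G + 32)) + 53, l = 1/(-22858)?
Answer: 4*√2694 ≈ 207.61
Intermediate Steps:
l = -1/22858 ≈ -4.3748e-5
S(G) = 25 + G (S(G) = (-60 + (32 + G)) + 53 = (-28 + G) + 53 = 25 + G)
√(S(-79) + (20300 - 1/l)) = √((25 - 79) + (20300 - 1/(-1/22858))) = √(-54 + (20300 - 1*(-22858))) = √(-54 + (20300 + 22858)) = √(-54 + 43158) = √43104 = 4*√2694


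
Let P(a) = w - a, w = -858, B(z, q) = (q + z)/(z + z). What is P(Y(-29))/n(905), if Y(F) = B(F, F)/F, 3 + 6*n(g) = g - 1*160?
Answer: -74643/10759 ≈ -6.9377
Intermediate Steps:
n(g) = -163/6 + g/6 (n(g) = -1/2 + (g - 1*160)/6 = -1/2 + (g - 160)/6 = -1/2 + (-160 + g)/6 = -1/2 + (-80/3 + g/6) = -163/6 + g/6)
B(z, q) = (q + z)/(2*z) (B(z, q) = (q + z)/((2*z)) = (q + z)*(1/(2*z)) = (q + z)/(2*z))
Y(F) = 1/F (Y(F) = ((F + F)/(2*F))/F = ((2*F)/(2*F))/F = 1/F)
P(a) = -858 - a
P(Y(-29))/n(905) = (-858 - 1/(-29))/(-163/6 + (1/6)*905) = (-858 - 1*(-1/29))/(-163/6 + 905/6) = (-858 + 1/29)/(371/3) = -24881/29*3/371 = -74643/10759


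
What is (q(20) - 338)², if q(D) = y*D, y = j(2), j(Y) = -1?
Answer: 128164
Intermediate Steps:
y = -1
q(D) = -D
(q(20) - 338)² = (-1*20 - 338)² = (-20 - 338)² = (-358)² = 128164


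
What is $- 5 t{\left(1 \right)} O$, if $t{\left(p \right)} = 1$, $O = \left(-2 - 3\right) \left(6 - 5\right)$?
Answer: $25$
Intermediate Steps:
$O = -5$ ($O = \left(-5\right) 1 = -5$)
$- 5 t{\left(1 \right)} O = \left(-5\right) 1 \left(-5\right) = \left(-5\right) \left(-5\right) = 25$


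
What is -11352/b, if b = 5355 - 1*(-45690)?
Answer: -3784/17015 ≈ -0.22239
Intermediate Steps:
b = 51045 (b = 5355 + 45690 = 51045)
-11352/b = -11352/51045 = -11352*1/51045 = -3784/17015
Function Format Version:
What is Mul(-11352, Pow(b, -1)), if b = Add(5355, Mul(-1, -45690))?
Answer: Rational(-3784, 17015) ≈ -0.22239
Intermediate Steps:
b = 51045 (b = Add(5355, 45690) = 51045)
Mul(-11352, Pow(b, -1)) = Mul(-11352, Pow(51045, -1)) = Mul(-11352, Rational(1, 51045)) = Rational(-3784, 17015)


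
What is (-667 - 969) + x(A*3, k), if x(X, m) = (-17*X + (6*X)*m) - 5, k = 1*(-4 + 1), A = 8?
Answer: -2481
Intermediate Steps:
k = -3 (k = 1*(-3) = -3)
x(X, m) = -5 - 17*X + 6*X*m (x(X, m) = (-17*X + 6*X*m) - 5 = -5 - 17*X + 6*X*m)
(-667 - 969) + x(A*3, k) = (-667 - 969) + (-5 - 136*3 + 6*(8*3)*(-3)) = -1636 + (-5 - 17*24 + 6*24*(-3)) = -1636 + (-5 - 408 - 432) = -1636 - 845 = -2481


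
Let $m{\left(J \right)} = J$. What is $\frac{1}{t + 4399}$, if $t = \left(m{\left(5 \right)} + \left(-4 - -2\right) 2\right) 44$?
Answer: $\frac{1}{4443} \approx 0.00022507$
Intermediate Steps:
$t = 44$ ($t = \left(5 + \left(-4 - -2\right) 2\right) 44 = \left(5 + \left(-4 + 2\right) 2\right) 44 = \left(5 - 4\right) 44 = 1 \cdot 44 = 44$)
$\frac{1}{t + 4399} = \frac{1}{44 + 4399} = \frac{1}{4443}$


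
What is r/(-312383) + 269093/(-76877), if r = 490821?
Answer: -121792924636/24015067891 ≈ -5.0715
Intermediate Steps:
r/(-312383) + 269093/(-76877) = 490821/(-312383) + 269093/(-76877) = 490821*(-1/312383) + 269093*(-1/76877) = -490821/312383 - 269093/76877 = -121792924636/24015067891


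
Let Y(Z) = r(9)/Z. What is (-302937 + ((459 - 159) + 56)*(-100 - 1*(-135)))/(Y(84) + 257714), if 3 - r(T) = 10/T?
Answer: -219600612/194831801 ≈ -1.1271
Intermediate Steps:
r(T) = 3 - 10/T
Y(Z) = 17/(9*Z) (Y(Z) = (3 - 10/9)/Z = 17/(9*Z))
(-302937 + ((459 - 159) + 56)*(-100 - 1*(-135)))/(Y(84) + 257714) = (-302937 + ((459 - 159) + 56)*(-100 - 1*(-135)))/((17/9)/84 + 257714) = (-302937 + (300 + 56)*(-100 + 135))/((17/9)*(1/84) + 257714) = (-302937 + 356*35)/(17/756 + 257714) = (-302937 + 12460)/(194831801/756) = -290477*756/194831801 = -219600612/194831801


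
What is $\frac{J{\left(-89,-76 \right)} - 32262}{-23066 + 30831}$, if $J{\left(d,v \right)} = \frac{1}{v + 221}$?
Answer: $- \frac{4677989}{1125925} \approx -4.1548$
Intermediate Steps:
$J{\left(d,v \right)} = \frac{1}{221 + v}$
$\frac{J{\left(-89,-76 \right)} - 32262}{-23066 + 30831} = \frac{\frac{1}{221 - 76} - 32262}{-23066 + 30831} = \frac{\frac{1}{145} - 32262}{7765} = \left(\frac{1}{145} - 32262\right) \frac{1}{7765} = \left(- \frac{4677989}{145}\right) \frac{1}{7765} = - \frac{4677989}{1125925}$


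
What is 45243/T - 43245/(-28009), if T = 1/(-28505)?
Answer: -36121854842190/28009 ≈ -1.2897e+9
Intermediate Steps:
T = -1/28505 ≈ -3.5082e-5
45243/T - 43245/(-28009) = 45243/(-1/28505) - 43245/(-28009) = 45243*(-28505) - 43245*(-1/28009) = -1289651715 + 43245/28009 = -36121854842190/28009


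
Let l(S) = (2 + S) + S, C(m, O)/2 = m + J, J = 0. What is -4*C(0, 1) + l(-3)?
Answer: -4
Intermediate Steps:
C(m, O) = 2*m (C(m, O) = 2*(m + 0) = 2*m)
l(S) = 2 + 2*S
-4*C(0, 1) + l(-3) = -8*0 + (2 + 2*(-3)) = -4*0 + (2 - 6) = 0 - 4 = -4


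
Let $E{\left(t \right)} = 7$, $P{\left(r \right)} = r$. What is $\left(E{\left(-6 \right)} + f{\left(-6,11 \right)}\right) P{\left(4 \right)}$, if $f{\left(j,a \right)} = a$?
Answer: $72$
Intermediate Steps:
$\left(E{\left(-6 \right)} + f{\left(-6,11 \right)}\right) P{\left(4 \right)} = \left(7 + 11\right) 4 = 18 \cdot 4 = 72$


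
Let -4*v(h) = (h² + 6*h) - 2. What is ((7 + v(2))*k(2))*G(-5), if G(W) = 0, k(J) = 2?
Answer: 0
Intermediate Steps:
v(h) = ½ - 3*h/2 - h²/4 (v(h) = -((h² + 6*h) - 2)/4 = -(-2 + h² + 6*h)/4 = ½ - 3*h/2 - h²/4)
((7 + v(2))*k(2))*G(-5) = ((7 + (½ - 3/2*2 - ¼*2²))*2)*0 = ((7 + (½ - 3 - ¼*4))*2)*0 = ((7 + (½ - 3 - 1))*2)*0 = ((7 - 7/2)*2)*0 = ((7/2)*2)*0 = 7*0 = 0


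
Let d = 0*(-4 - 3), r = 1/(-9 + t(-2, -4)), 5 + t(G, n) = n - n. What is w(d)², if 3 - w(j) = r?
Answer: 1849/196 ≈ 9.4337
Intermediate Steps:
t(G, n) = -5 (t(G, n) = -5 + (n - n) = -5 + 0 = -5)
r = -1/14 (r = 1/(-9 - 5) = 1/(-14) = -1/14 ≈ -0.071429)
d = 0 (d = 0*(-7) = 0)
w(j) = 43/14 (w(j) = 3 - 1*(-1/14) = 3 + 1/14 = 43/14)
w(d)² = (43/14)² = 1849/196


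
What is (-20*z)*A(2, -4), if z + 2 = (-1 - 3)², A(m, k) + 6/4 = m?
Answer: -140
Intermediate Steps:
A(m, k) = -3/2 + m
z = 14 (z = -2 + (-1 - 3)² = -2 + (-4)² = -2 + 16 = 14)
(-20*z)*A(2, -4) = (-20*14)*(-3/2 + 2) = -280*½ = -140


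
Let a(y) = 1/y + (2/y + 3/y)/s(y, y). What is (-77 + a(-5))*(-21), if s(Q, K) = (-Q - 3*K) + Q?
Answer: 8113/5 ≈ 1622.6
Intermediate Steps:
s(Q, K) = -3*K
a(y) = 1/y - 5/(3*y**2) (a(y) = 1/y + (2/y + 3/y)/((-3*y)) = 1/y + (5/y)*(-1/(3*y)) = 1/y - 5/(3*y**2))
(-77 + a(-5))*(-21) = (-77 + (-5/3 - 5)/(-5)**2)*(-21) = (-77 + (1/25)*(-20/3))*(-21) = (-77 - 4/15)*(-21) = -1159/15*(-21) = 8113/5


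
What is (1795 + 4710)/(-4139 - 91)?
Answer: -1301/846 ≈ -1.5378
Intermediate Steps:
(1795 + 4710)/(-4139 - 91) = 6505/(-4230) = 6505*(-1/4230) = -1301/846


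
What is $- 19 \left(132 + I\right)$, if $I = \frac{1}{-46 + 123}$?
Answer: $- \frac{193135}{77} \approx -2508.2$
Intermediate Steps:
$I = \frac{1}{77} \approx 0.012987$
$- 19 \left(132 + I\right) = - 19 \left(132 + \frac{1}{77}\right) = \left(-19\right) \frac{10165}{77} = - \frac{193135}{77}$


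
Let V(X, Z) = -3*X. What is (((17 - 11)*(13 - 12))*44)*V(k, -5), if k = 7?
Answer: -5544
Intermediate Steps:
(((17 - 11)*(13 - 12))*44)*V(k, -5) = (((17 - 11)*(13 - 12))*44)*(-3*7) = ((6*1)*44)*(-21) = (6*44)*(-21) = 264*(-21) = -5544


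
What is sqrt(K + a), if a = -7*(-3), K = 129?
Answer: 5*sqrt(6) ≈ 12.247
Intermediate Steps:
a = 21
sqrt(K + a) = sqrt(129 + 21) = sqrt(150) = 5*sqrt(6)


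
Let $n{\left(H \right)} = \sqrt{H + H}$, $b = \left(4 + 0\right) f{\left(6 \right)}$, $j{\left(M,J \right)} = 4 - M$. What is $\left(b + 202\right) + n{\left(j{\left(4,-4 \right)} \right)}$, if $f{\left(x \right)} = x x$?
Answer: $346$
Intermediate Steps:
$f{\left(x \right)} = x^{2}$
$b = 144$ ($b = \left(4 + 0\right) 6^{2} = 4 \cdot 36 = 144$)
$n{\left(H \right)} = \sqrt{2} \sqrt{H}$ ($n{\left(H \right)} = \sqrt{2 H} = \sqrt{2} \sqrt{H}$)
$\left(b + 202\right) + n{\left(j{\left(4,-4 \right)} \right)} = \left(144 + 202\right) + \sqrt{2} \sqrt{4 - 4} = 346 + \sqrt{2} \sqrt{4 - 4} = 346 + \sqrt{2} \sqrt{0} = 346 + \sqrt{2} \cdot 0 = 346 + 0 = 346$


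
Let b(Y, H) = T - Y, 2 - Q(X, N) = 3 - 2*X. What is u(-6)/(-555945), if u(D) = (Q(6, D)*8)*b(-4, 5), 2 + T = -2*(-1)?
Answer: -352/555945 ≈ -0.00063316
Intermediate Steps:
T = 0 (T = -2 - 2*(-1) = -2 + 2 = 0)
Q(X, N) = -1 + 2*X (Q(X, N) = 2 - (3 - 2*X) = 2 + (-3 + 2*X) = -1 + 2*X)
b(Y, H) = -Y (b(Y, H) = 0 - Y = -Y)
u(D) = 352 (u(D) = ((-1 + 2*6)*8)*(-1*(-4)) = ((-1 + 12)*8)*4 = (11*8)*4 = 88*4 = 352)
u(-6)/(-555945) = 352/(-555945) = 352*(-1/555945) = -352/555945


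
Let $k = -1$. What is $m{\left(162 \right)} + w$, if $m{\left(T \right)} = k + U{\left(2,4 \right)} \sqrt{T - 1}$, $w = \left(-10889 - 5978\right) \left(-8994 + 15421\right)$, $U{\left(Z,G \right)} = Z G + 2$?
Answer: $-108404210 + 10 \sqrt{161} \approx -1.084 \cdot 10^{8}$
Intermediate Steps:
$U{\left(Z,G \right)} = 2 + G Z$ ($U{\left(Z,G \right)} = G Z + 2 = 2 + G Z$)
$w = -108404209$ ($w = \left(-16867\right) 6427 = -108404209$)
$m{\left(T \right)} = -1 + 10 \sqrt{-1 + T}$ ($m{\left(T \right)} = -1 + \left(2 + 4 \cdot 2\right) \sqrt{T - 1} = -1 + \left(2 + 8\right) \sqrt{-1 + T} = -1 + 10 \sqrt{-1 + T}$)
$m{\left(162 \right)} + w = \left(-1 + 10 \sqrt{-1 + 162}\right) - 108404209 = \left(-1 + 10 \sqrt{161}\right) - 108404209 = -108404210 + 10 \sqrt{161}$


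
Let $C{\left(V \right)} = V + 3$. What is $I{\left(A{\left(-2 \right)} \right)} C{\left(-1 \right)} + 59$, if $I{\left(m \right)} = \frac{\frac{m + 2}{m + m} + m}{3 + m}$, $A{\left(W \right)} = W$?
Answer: $55$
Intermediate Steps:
$C{\left(V \right)} = 3 + V$
$I{\left(m \right)} = \frac{m + \frac{2 + m}{2 m}}{3 + m}$ ($I{\left(m \right)} = \frac{\frac{2 + m}{2 m} + m}{3 + m} = \frac{m + \frac{2 + m}{2 m}}{3 + m}$)
$I{\left(A{\left(-2 \right)} \right)} C{\left(-1 \right)} + 59 = \frac{1 + \left(-2\right)^{2} + \frac{1}{2} \left(-2\right)}{\left(-2\right) \left(3 - 2\right)} \left(3 - 1\right) + 59 = - \frac{1 + 4 - 1}{2 \cdot 1} \cdot 2 + 59 = \left(- \frac{1}{2}\right) 1 \cdot 4 \cdot 2 + 59 = \left(-2\right) 2 + 59 = -4 + 59 = 55$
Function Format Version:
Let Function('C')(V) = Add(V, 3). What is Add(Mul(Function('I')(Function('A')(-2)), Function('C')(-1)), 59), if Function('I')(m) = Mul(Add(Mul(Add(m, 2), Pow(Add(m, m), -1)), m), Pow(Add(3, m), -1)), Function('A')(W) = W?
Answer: 55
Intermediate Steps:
Function('C')(V) = Add(3, V)
Function('I')(m) = Mul(Pow(Add(3, m), -1), Add(m, Mul(Rational(1, 2), Pow(m, -1), Add(2, m)))) (Function('I')(m) = Mul(Add(Mul(Add(2, m), Pow(Mul(2, m), -1)), m), Pow(Add(3, m), -1)) = Mul(Add(Mul(Add(2, m), Mul(Rational(1, 2), Pow(m, -1))), m), Pow(Add(3, m), -1)) = Mul(Add(Mul(Rational(1, 2), Pow(m, -1), Add(2, m)), m), Pow(Add(3, m), -1)) = Mul(Add(m, Mul(Rational(1, 2), Pow(m, -1), Add(2, m))), Pow(Add(3, m), -1)) = Mul(Pow(Add(3, m), -1), Add(m, Mul(Rational(1, 2), Pow(m, -1), Add(2, m)))))
Add(Mul(Function('I')(Function('A')(-2)), Function('C')(-1)), 59) = Add(Mul(Mul(Pow(-2, -1), Pow(Add(3, -2), -1), Add(1, Pow(-2, 2), Mul(Rational(1, 2), -2))), Add(3, -1)), 59) = Add(Mul(Mul(Rational(-1, 2), Pow(1, -1), Add(1, 4, -1)), 2), 59) = Add(Mul(Mul(Rational(-1, 2), 1, 4), 2), 59) = Add(Mul(-2, 2), 59) = Add(-4, 59) = 55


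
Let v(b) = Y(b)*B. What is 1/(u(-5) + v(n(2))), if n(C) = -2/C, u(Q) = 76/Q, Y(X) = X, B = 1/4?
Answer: -20/309 ≈ -0.064725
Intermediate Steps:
B = ¼ ≈ 0.25000
v(b) = b/4 (v(b) = b*(¼) = b/4)
1/(u(-5) + v(n(2))) = 1/(76/(-5) + (-2/2)/4) = 1/(76*(-⅕) + (-2*½)/4) = 1/(-76/5 + (¼)*(-1)) = 1/(-76/5 - ¼) = 1/(-309/20) = -20/309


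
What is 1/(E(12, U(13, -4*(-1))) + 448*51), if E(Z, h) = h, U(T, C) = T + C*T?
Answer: 1/22913 ≈ 4.3643e-5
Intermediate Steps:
1/(E(12, U(13, -4*(-1))) + 448*51) = 1/(13*(1 - 4*(-1)) + 448*51) = 1/(13*(1 + 4) + 22848) = 1/(13*5 + 22848) = 1/(65 + 22848) = 1/22913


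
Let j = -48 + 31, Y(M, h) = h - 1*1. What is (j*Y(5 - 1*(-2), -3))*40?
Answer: 2720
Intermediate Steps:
Y(M, h) = -1 + h (Y(M, h) = h - 1 = -1 + h)
j = -17
(j*Y(5 - 1*(-2), -3))*40 = -17*(-1 - 3)*40 = -17*(-4)*40 = 68*40 = 2720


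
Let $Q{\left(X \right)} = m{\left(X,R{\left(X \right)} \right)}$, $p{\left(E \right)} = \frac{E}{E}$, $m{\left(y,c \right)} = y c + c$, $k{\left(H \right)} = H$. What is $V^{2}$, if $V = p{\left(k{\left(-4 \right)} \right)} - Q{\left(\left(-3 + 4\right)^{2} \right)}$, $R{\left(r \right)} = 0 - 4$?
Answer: $81$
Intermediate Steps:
$R{\left(r \right)} = -4$
$m{\left(y,c \right)} = c + c y$ ($m{\left(y,c \right)} = c y + c = c + c y$)
$p{\left(E \right)} = 1$
$Q{\left(X \right)} = -4 - 4 X$ ($Q{\left(X \right)} = - 4 \left(1 + X\right) = -4 - 4 X$)
$V = 9$ ($V = 1 - \left(-4 - 4 \left(-3 + 4\right)^{2}\right) = 1 - \left(-4 - 4 \cdot 1^{2}\right) = 1 - \left(-4 - 4\right) = 1 - -8 = 1 + 8 = 9$)
$V^{2} = 9^{2} = 81$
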